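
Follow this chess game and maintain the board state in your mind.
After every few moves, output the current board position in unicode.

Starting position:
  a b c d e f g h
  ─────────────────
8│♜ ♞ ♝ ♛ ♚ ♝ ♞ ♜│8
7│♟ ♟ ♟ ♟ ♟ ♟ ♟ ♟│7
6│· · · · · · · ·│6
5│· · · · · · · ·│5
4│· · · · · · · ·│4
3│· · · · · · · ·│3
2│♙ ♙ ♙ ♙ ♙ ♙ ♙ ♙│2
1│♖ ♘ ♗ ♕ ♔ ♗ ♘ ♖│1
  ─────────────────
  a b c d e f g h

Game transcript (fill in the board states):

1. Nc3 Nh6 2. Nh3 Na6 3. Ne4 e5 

  a b c d e f g h
  ─────────────────
8│♜ · ♝ ♛ ♚ ♝ · ♜│8
7│♟ ♟ ♟ ♟ · ♟ ♟ ♟│7
6│♞ · · · · · · ♞│6
5│· · · · ♟ · · ·│5
4│· · · · ♘ · · ·│4
3│· · · · · · · ♘│3
2│♙ ♙ ♙ ♙ ♙ ♙ ♙ ♙│2
1│♖ · ♗ ♕ ♔ ♗ · ♖│1
  ─────────────────
  a b c d e f g h

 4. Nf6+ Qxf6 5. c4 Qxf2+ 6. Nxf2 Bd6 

  a b c d e f g h
  ─────────────────
8│♜ · ♝ · ♚ · · ♜│8
7│♟ ♟ ♟ ♟ · ♟ ♟ ♟│7
6│♞ · · ♝ · · · ♞│6
5│· · · · ♟ · · ·│5
4│· · ♙ · · · · ·│4
3│· · · · · · · ·│3
2│♙ ♙ · ♙ ♙ ♘ ♙ ♙│2
1│♖ · ♗ ♕ ♔ ♗ · ♖│1
  ─────────────────
  a b c d e f g h

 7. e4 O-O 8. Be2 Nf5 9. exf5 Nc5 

  a b c d e f g h
  ─────────────────
8│♜ · ♝ · · ♜ ♚ ·│8
7│♟ ♟ ♟ ♟ · ♟ ♟ ♟│7
6│· · · ♝ · · · ·│6
5│· · ♞ · ♟ ♙ · ·│5
4│· · ♙ · · · · ·│4
3│· · · · · · · ·│3
2│♙ ♙ · ♙ ♗ ♘ ♙ ♙│2
1│♖ · ♗ ♕ ♔ · · ♖│1
  ─────────────────
  a b c d e f g h

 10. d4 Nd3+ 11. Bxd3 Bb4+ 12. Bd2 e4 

  a b c d e f g h
  ─────────────────
8│♜ · ♝ · · ♜ ♚ ·│8
7│♟ ♟ ♟ ♟ · ♟ ♟ ♟│7
6│· · · · · · · ·│6
5│· · · · · ♙ · ·│5
4│· ♝ ♙ ♙ ♟ · · ·│4
3│· · · ♗ · · · ·│3
2│♙ ♙ · ♗ · ♘ ♙ ♙│2
1│♖ · · ♕ ♔ · · ♖│1
  ─────────────────
  a b c d e f g h

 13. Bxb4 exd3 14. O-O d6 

  a b c d e f g h
  ─────────────────
8│♜ · ♝ · · ♜ ♚ ·│8
7│♟ ♟ ♟ · · ♟ ♟ ♟│7
6│· · · ♟ · · · ·│6
5│· · · · · ♙ · ·│5
4│· ♗ ♙ ♙ · · · ·│4
3│· · · ♟ · · · ·│3
2│♙ ♙ · · · ♘ ♙ ♙│2
1│♖ · · ♕ · ♖ ♔ ·│1
  ─────────────────
  a b c d e f g h


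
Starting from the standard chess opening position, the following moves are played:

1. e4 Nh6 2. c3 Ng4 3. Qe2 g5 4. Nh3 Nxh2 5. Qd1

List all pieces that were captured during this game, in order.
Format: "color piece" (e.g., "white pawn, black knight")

Tracking captures:
  Nxh2: captured white pawn

white pawn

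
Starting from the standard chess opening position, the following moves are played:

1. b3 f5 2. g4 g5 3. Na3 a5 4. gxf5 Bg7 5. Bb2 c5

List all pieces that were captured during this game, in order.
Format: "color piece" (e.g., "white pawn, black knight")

Tracking captures:
  gxf5: captured black pawn

black pawn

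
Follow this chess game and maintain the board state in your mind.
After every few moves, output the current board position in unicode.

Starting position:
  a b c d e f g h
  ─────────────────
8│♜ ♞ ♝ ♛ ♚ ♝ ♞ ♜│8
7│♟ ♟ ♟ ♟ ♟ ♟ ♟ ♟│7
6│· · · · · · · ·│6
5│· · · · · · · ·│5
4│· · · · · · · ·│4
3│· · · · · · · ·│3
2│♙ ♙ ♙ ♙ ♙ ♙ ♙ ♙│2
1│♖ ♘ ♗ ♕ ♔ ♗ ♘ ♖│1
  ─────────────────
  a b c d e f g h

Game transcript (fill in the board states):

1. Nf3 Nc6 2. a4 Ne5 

  a b c d e f g h
  ─────────────────
8│♜ · ♝ ♛ ♚ ♝ ♞ ♜│8
7│♟ ♟ ♟ ♟ ♟ ♟ ♟ ♟│7
6│· · · · · · · ·│6
5│· · · · ♞ · · ·│5
4│♙ · · · · · · ·│4
3│· · · · · ♘ · ·│3
2│· ♙ ♙ ♙ ♙ ♙ ♙ ♙│2
1│♖ ♘ ♗ ♕ ♔ ♗ · ♖│1
  ─────────────────
  a b c d e f g h

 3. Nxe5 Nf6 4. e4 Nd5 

  a b c d e f g h
  ─────────────────
8│♜ · ♝ ♛ ♚ ♝ · ♜│8
7│♟ ♟ ♟ ♟ ♟ ♟ ♟ ♟│7
6│· · · · · · · ·│6
5│· · · ♞ ♘ · · ·│5
4│♙ · · · ♙ · · ·│4
3│· · · · · · · ·│3
2│· ♙ ♙ ♙ · ♙ ♙ ♙│2
1│♖ ♘ ♗ ♕ ♔ ♗ · ♖│1
  ─────────────────
  a b c d e f g h

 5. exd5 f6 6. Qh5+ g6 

  a b c d e f g h
  ─────────────────
8│♜ · ♝ ♛ ♚ ♝ · ♜│8
7│♟ ♟ ♟ ♟ ♟ · · ♟│7
6│· · · · · ♟ ♟ ·│6
5│· · · ♙ ♘ · · ♕│5
4│♙ · · · · · · ·│4
3│· · · · · · · ·│3
2│· ♙ ♙ ♙ · ♙ ♙ ♙│2
1│♖ ♘ ♗ · ♔ ♗ · ♖│1
  ─────────────────
  a b c d e f g h

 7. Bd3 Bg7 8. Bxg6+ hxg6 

  a b c d e f g h
  ─────────────────
8│♜ · ♝ ♛ ♚ · · ♜│8
7│♟ ♟ ♟ ♟ ♟ · ♝ ·│7
6│· · · · · ♟ ♟ ·│6
5│· · · ♙ ♘ · · ♕│5
4│♙ · · · · · · ·│4
3│· · · · · · · ·│3
2│· ♙ ♙ ♙ · ♙ ♙ ♙│2
1│♖ ♘ ♗ · ♔ · · ♖│1
  ─────────────────
  a b c d e f g h

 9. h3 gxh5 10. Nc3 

  a b c d e f g h
  ─────────────────
8│♜ · ♝ ♛ ♚ · · ♜│8
7│♟ ♟ ♟ ♟ ♟ · ♝ ·│7
6│· · · · · ♟ · ·│6
5│· · · ♙ ♘ · · ♟│5
4│♙ · · · · · · ·│4
3│· · ♘ · · · · ♙│3
2│· ♙ ♙ ♙ · ♙ ♙ ·│2
1│♖ · ♗ · ♔ · · ♖│1
  ─────────────────
  a b c d e f g h


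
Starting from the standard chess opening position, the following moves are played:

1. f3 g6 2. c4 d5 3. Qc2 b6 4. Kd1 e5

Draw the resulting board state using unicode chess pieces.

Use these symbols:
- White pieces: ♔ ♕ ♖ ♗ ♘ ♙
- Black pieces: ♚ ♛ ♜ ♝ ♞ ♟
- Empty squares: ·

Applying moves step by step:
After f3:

♜ ♞ ♝ ♛ ♚ ♝ ♞ ♜
♟ ♟ ♟ ♟ ♟ ♟ ♟ ♟
· · · · · · · ·
· · · · · · · ·
· · · · · · · ·
· · · · · ♙ · ·
♙ ♙ ♙ ♙ ♙ · ♙ ♙
♖ ♘ ♗ ♕ ♔ ♗ ♘ ♖


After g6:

♜ ♞ ♝ ♛ ♚ ♝ ♞ ♜
♟ ♟ ♟ ♟ ♟ ♟ · ♟
· · · · · · ♟ ·
· · · · · · · ·
· · · · · · · ·
· · · · · ♙ · ·
♙ ♙ ♙ ♙ ♙ · ♙ ♙
♖ ♘ ♗ ♕ ♔ ♗ ♘ ♖


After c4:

♜ ♞ ♝ ♛ ♚ ♝ ♞ ♜
♟ ♟ ♟ ♟ ♟ ♟ · ♟
· · · · · · ♟ ·
· · · · · · · ·
· · ♙ · · · · ·
· · · · · ♙ · ·
♙ ♙ · ♙ ♙ · ♙ ♙
♖ ♘ ♗ ♕ ♔ ♗ ♘ ♖


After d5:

♜ ♞ ♝ ♛ ♚ ♝ ♞ ♜
♟ ♟ ♟ · ♟ ♟ · ♟
· · · · · · ♟ ·
· · · ♟ · · · ·
· · ♙ · · · · ·
· · · · · ♙ · ·
♙ ♙ · ♙ ♙ · ♙ ♙
♖ ♘ ♗ ♕ ♔ ♗ ♘ ♖


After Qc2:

♜ ♞ ♝ ♛ ♚ ♝ ♞ ♜
♟ ♟ ♟ · ♟ ♟ · ♟
· · · · · · ♟ ·
· · · ♟ · · · ·
· · ♙ · · · · ·
· · · · · ♙ · ·
♙ ♙ ♕ ♙ ♙ · ♙ ♙
♖ ♘ ♗ · ♔ ♗ ♘ ♖


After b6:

♜ ♞ ♝ ♛ ♚ ♝ ♞ ♜
♟ · ♟ · ♟ ♟ · ♟
· ♟ · · · · ♟ ·
· · · ♟ · · · ·
· · ♙ · · · · ·
· · · · · ♙ · ·
♙ ♙ ♕ ♙ ♙ · ♙ ♙
♖ ♘ ♗ · ♔ ♗ ♘ ♖


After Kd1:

♜ ♞ ♝ ♛ ♚ ♝ ♞ ♜
♟ · ♟ · ♟ ♟ · ♟
· ♟ · · · · ♟ ·
· · · ♟ · · · ·
· · ♙ · · · · ·
· · · · · ♙ · ·
♙ ♙ ♕ ♙ ♙ · ♙ ♙
♖ ♘ ♗ ♔ · ♗ ♘ ♖


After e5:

♜ ♞ ♝ ♛ ♚ ♝ ♞ ♜
♟ · ♟ · · ♟ · ♟
· ♟ · · · · ♟ ·
· · · ♟ ♟ · · ·
· · ♙ · · · · ·
· · · · · ♙ · ·
♙ ♙ ♕ ♙ ♙ · ♙ ♙
♖ ♘ ♗ ♔ · ♗ ♘ ♖



  a b c d e f g h
  ─────────────────
8│♜ ♞ ♝ ♛ ♚ ♝ ♞ ♜│8
7│♟ · ♟ · · ♟ · ♟│7
6│· ♟ · · · · ♟ ·│6
5│· · · ♟ ♟ · · ·│5
4│· · ♙ · · · · ·│4
3│· · · · · ♙ · ·│3
2│♙ ♙ ♕ ♙ ♙ · ♙ ♙│2
1│♖ ♘ ♗ ♔ · ♗ ♘ ♖│1
  ─────────────────
  a b c d e f g h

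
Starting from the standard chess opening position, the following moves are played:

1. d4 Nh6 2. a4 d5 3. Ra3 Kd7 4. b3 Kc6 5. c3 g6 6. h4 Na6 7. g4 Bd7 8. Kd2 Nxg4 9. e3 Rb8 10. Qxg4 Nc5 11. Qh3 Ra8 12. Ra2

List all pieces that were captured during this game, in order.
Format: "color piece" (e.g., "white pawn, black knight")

Tracking captures:
  Nxg4: captured white pawn
  Qxg4: captured black knight

white pawn, black knight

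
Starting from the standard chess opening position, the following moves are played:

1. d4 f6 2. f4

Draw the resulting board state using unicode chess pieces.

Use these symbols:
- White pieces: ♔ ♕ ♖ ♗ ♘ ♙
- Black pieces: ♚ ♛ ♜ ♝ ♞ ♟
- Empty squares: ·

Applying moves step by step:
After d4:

♜ ♞ ♝ ♛ ♚ ♝ ♞ ♜
♟ ♟ ♟ ♟ ♟ ♟ ♟ ♟
· · · · · · · ·
· · · · · · · ·
· · · ♙ · · · ·
· · · · · · · ·
♙ ♙ ♙ · ♙ ♙ ♙ ♙
♖ ♘ ♗ ♕ ♔ ♗ ♘ ♖


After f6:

♜ ♞ ♝ ♛ ♚ ♝ ♞ ♜
♟ ♟ ♟ ♟ ♟ · ♟ ♟
· · · · · ♟ · ·
· · · · · · · ·
· · · ♙ · · · ·
· · · · · · · ·
♙ ♙ ♙ · ♙ ♙ ♙ ♙
♖ ♘ ♗ ♕ ♔ ♗ ♘ ♖


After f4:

♜ ♞ ♝ ♛ ♚ ♝ ♞ ♜
♟ ♟ ♟ ♟ ♟ · ♟ ♟
· · · · · ♟ · ·
· · · · · · · ·
· · · ♙ · ♙ · ·
· · · · · · · ·
♙ ♙ ♙ · ♙ · ♙ ♙
♖ ♘ ♗ ♕ ♔ ♗ ♘ ♖



  a b c d e f g h
  ─────────────────
8│♜ ♞ ♝ ♛ ♚ ♝ ♞ ♜│8
7│♟ ♟ ♟ ♟ ♟ · ♟ ♟│7
6│· · · · · ♟ · ·│6
5│· · · · · · · ·│5
4│· · · ♙ · ♙ · ·│4
3│· · · · · · · ·│3
2│♙ ♙ ♙ · ♙ · ♙ ♙│2
1│♖ ♘ ♗ ♕ ♔ ♗ ♘ ♖│1
  ─────────────────
  a b c d e f g h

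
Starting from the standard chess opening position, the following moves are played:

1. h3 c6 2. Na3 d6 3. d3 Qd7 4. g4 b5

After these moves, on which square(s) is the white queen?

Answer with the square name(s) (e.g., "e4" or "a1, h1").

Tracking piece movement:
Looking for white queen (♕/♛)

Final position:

  a b c d e f g h
  ─────────────────
8│♜ ♞ ♝ · ♚ ♝ ♞ ♜│8
7│♟ · · ♛ ♟ ♟ ♟ ♟│7
6│· · ♟ ♟ · · · ·│6
5│· ♟ · · · · · ·│5
4│· · · · · · ♙ ·│4
3│♘ · · ♙ · · · ♙│3
2│♙ ♙ ♙ · ♙ ♙ · ·│2
1│♖ · ♗ ♕ ♔ ♗ ♘ ♖│1
  ─────────────────
  a b c d e f g h


d1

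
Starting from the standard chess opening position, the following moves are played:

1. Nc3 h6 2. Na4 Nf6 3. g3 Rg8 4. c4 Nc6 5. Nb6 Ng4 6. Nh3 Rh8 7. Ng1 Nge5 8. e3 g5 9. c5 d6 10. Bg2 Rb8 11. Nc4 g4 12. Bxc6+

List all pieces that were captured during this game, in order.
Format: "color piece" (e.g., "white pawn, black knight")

Tracking captures:
  Bxc6+: captured black knight

black knight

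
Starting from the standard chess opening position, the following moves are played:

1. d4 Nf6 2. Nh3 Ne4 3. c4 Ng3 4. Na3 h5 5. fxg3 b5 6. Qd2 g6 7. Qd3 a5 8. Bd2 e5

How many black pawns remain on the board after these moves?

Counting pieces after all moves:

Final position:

  a b c d e f g h
  ─────────────────
8│♜ ♞ ♝ ♛ ♚ ♝ · ♜│8
7│· · ♟ ♟ · ♟ · ·│7
6│· · · · · · ♟ ·│6
5│♟ ♟ · · ♟ · · ♟│5
4│· · ♙ ♙ · · · ·│4
3│♘ · · ♕ · · ♙ ♘│3
2│♙ ♙ · ♗ ♙ · ♙ ♙│2
1│♖ · · · ♔ ♗ · ♖│1
  ─────────────────
  a b c d e f g h


8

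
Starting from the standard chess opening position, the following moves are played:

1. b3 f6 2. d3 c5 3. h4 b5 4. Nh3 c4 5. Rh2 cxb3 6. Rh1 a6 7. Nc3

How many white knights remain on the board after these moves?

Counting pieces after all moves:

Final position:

  a b c d e f g h
  ─────────────────
8│♜ ♞ ♝ ♛ ♚ ♝ ♞ ♜│8
7│· · · ♟ ♟ · ♟ ♟│7
6│♟ · · · · ♟ · ·│6
5│· ♟ · · · · · ·│5
4│· · · · · · · ♙│4
3│· ♟ ♘ ♙ · · · ♘│3
2│♙ · ♙ · ♙ ♙ ♙ ·│2
1│♖ · ♗ ♕ ♔ ♗ · ♖│1
  ─────────────────
  a b c d e f g h


2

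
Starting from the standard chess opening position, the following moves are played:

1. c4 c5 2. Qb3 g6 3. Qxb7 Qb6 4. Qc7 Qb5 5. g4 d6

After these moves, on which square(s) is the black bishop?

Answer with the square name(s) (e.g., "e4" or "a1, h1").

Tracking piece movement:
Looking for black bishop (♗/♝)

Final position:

  a b c d e f g h
  ─────────────────
8│♜ ♞ ♝ · ♚ ♝ ♞ ♜│8
7│♟ · ♕ · ♟ ♟ · ♟│7
6│· · · ♟ · · ♟ ·│6
5│· ♛ ♟ · · · · ·│5
4│· · ♙ · · · ♙ ·│4
3│· · · · · · · ·│3
2│♙ ♙ · ♙ ♙ ♙ · ♙│2
1│♖ ♘ ♗ · ♔ ♗ ♘ ♖│1
  ─────────────────
  a b c d e f g h


c8, f8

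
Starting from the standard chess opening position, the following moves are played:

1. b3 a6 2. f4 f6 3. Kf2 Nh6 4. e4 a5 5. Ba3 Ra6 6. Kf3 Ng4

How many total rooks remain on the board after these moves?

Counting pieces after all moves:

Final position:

  a b c d e f g h
  ─────────────────
8│· ♞ ♝ ♛ ♚ ♝ · ♜│8
7│· ♟ ♟ ♟ ♟ · ♟ ♟│7
6│♜ · · · · ♟ · ·│6
5│♟ · · · · · · ·│5
4│· · · · ♙ ♙ ♞ ·│4
3│♗ ♙ · · · ♔ · ·│3
2│♙ · ♙ ♙ · · ♙ ♙│2
1│♖ ♘ · ♕ · ♗ ♘ ♖│1
  ─────────────────
  a b c d e f g h


4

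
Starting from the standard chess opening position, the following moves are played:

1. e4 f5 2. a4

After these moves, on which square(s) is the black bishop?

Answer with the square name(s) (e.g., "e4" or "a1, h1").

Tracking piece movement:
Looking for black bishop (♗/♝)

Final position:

  a b c d e f g h
  ─────────────────
8│♜ ♞ ♝ ♛ ♚ ♝ ♞ ♜│8
7│♟ ♟ ♟ ♟ ♟ · ♟ ♟│7
6│· · · · · · · ·│6
5│· · · · · ♟ · ·│5
4│♙ · · · ♙ · · ·│4
3│· · · · · · · ·│3
2│· ♙ ♙ ♙ · ♙ ♙ ♙│2
1│♖ ♘ ♗ ♕ ♔ ♗ ♘ ♖│1
  ─────────────────
  a b c d e f g h


c8, f8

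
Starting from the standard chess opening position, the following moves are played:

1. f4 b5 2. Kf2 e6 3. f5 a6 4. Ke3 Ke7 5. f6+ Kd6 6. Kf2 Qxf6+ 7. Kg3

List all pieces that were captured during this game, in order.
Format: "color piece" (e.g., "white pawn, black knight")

Tracking captures:
  Qxf6+: captured white pawn

white pawn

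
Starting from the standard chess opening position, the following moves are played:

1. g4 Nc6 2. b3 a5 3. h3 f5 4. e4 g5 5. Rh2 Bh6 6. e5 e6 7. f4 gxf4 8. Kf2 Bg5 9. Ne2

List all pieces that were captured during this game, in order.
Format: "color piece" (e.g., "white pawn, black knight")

Tracking captures:
  gxf4: captured white pawn

white pawn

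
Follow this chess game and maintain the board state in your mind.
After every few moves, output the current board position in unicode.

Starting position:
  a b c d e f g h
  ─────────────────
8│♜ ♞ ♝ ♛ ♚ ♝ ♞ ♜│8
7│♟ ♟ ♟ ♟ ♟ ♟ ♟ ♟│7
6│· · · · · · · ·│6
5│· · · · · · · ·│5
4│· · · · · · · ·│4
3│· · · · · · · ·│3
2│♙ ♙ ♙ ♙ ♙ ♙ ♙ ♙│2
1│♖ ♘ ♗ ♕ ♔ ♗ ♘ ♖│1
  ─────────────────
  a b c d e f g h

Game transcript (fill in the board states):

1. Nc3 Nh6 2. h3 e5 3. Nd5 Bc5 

  a b c d e f g h
  ─────────────────
8│♜ ♞ ♝ ♛ ♚ · · ♜│8
7│♟ ♟ ♟ ♟ · ♟ ♟ ♟│7
6│· · · · · · · ♞│6
5│· · ♝ ♘ ♟ · · ·│5
4│· · · · · · · ·│4
3│· · · · · · · ♙│3
2│♙ ♙ ♙ ♙ ♙ ♙ ♙ ·│2
1│♖ · ♗ ♕ ♔ ♗ ♘ ♖│1
  ─────────────────
  a b c d e f g h

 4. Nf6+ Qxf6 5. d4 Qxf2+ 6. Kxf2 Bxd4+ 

  a b c d e f g h
  ─────────────────
8│♜ ♞ ♝ · ♚ · · ♜│8
7│♟ ♟ ♟ ♟ · ♟ ♟ ♟│7
6│· · · · · · · ♞│6
5│· · · · ♟ · · ·│5
4│· · · ♝ · · · ·│4
3│· · · · · · · ♙│3
2│♙ ♙ ♙ · ♙ ♔ ♙ ·│2
1│♖ · ♗ ♕ · ♗ ♘ ♖│1
  ─────────────────
  a b c d e f g h

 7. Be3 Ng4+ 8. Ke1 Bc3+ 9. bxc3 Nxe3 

  a b c d e f g h
  ─────────────────
8│♜ ♞ ♝ · ♚ · · ♜│8
7│♟ ♟ ♟ ♟ · ♟ ♟ ♟│7
6│· · · · · · · ·│6
5│· · · · ♟ · · ·│5
4│· · · · · · · ·│4
3│· · ♙ · ♞ · · ♙│3
2│♙ · ♙ · ♙ · ♙ ·│2
1│♖ · · ♕ ♔ ♗ ♘ ♖│1
  ─────────────────
  a b c d e f g h

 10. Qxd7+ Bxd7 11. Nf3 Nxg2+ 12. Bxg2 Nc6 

  a b c d e f g h
  ─────────────────
8│♜ · · · ♚ · · ♜│8
7│♟ ♟ ♟ ♝ · ♟ ♟ ♟│7
6│· · ♞ · · · · ·│6
5│· · · · ♟ · · ·│5
4│· · · · · · · ·│4
3│· · ♙ · · ♘ · ♙│3
2│♙ · ♙ · ♙ · ♗ ·│2
1│♖ · · · ♔ · · ♖│1
  ─────────────────
  a b c d e f g h

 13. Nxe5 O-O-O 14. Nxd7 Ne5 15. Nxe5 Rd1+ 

  a b c d e f g h
  ─────────────────
8│· · ♚ · · · · ♜│8
7│♟ ♟ ♟ · · ♟ ♟ ♟│7
6│· · · · · · · ·│6
5│· · · · ♘ · · ·│5
4│· · · · · · · ·│4
3│· · ♙ · · · · ♙│3
2│♙ · ♙ · ♙ · ♗ ·│2
1│♖ · · ♜ ♔ · · ♖│1
  ─────────────────
  a b c d e f g h



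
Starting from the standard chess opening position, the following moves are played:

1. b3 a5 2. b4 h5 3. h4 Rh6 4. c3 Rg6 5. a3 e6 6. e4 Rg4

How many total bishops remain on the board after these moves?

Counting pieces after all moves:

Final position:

  a b c d e f g h
  ─────────────────
8│♜ ♞ ♝ ♛ ♚ ♝ ♞ ·│8
7│· ♟ ♟ ♟ · ♟ ♟ ·│7
6│· · · · ♟ · · ·│6
5│♟ · · · · · · ♟│5
4│· ♙ · · ♙ · ♜ ♙│4
3│♙ · ♙ · · · · ·│3
2│· · · ♙ · ♙ ♙ ·│2
1│♖ ♘ ♗ ♕ ♔ ♗ ♘ ♖│1
  ─────────────────
  a b c d e f g h


4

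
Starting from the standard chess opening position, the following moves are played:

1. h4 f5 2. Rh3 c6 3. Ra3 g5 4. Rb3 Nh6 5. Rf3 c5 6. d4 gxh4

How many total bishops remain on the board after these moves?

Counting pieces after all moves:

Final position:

  a b c d e f g h
  ─────────────────
8│♜ ♞ ♝ ♛ ♚ ♝ · ♜│8
7│♟ ♟ · ♟ ♟ · · ♟│7
6│· · · · · · · ♞│6
5│· · ♟ · · ♟ · ·│5
4│· · · ♙ · · · ♟│4
3│· · · · · ♖ · ·│3
2│♙ ♙ ♙ · ♙ ♙ ♙ ·│2
1│♖ ♘ ♗ ♕ ♔ ♗ ♘ ·│1
  ─────────────────
  a b c d e f g h


4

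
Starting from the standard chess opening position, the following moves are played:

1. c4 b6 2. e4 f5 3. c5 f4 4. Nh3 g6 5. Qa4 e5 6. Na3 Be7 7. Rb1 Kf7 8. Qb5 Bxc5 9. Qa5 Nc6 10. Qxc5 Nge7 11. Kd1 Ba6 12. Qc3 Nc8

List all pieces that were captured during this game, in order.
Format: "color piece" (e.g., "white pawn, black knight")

Tracking captures:
  Bxc5: captured white pawn
  Qxc5: captured black bishop

white pawn, black bishop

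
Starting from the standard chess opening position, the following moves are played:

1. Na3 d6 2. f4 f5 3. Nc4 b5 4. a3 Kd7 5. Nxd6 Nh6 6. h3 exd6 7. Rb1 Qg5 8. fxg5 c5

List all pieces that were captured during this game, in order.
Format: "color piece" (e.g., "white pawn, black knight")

Tracking captures:
  Nxd6: captured black pawn
  exd6: captured white knight
  fxg5: captured black queen

black pawn, white knight, black queen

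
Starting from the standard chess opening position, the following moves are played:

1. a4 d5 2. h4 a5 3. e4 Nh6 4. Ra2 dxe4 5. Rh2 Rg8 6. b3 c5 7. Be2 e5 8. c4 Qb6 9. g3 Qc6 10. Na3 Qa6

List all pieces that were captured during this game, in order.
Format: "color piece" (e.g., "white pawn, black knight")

Tracking captures:
  dxe4: captured white pawn

white pawn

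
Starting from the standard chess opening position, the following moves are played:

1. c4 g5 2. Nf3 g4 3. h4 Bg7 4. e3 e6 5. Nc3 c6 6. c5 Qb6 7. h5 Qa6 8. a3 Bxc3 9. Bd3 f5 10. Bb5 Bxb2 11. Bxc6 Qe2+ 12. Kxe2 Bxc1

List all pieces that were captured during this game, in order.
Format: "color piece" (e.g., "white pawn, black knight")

Tracking captures:
  Bxc3: captured white knight
  Bxb2: captured white pawn
  Bxc6: captured black pawn
  Kxe2: captured black queen
  Bxc1: captured white bishop

white knight, white pawn, black pawn, black queen, white bishop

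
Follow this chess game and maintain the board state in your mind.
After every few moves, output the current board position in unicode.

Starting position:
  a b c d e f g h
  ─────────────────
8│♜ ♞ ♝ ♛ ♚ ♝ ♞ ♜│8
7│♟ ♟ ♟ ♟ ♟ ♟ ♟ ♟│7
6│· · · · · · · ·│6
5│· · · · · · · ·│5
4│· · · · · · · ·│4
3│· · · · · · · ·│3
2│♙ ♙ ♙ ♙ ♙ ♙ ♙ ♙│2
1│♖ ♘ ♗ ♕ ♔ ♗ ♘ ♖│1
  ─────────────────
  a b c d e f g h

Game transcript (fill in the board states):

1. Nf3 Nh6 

  a b c d e f g h
  ─────────────────
8│♜ ♞ ♝ ♛ ♚ ♝ · ♜│8
7│♟ ♟ ♟ ♟ ♟ ♟ ♟ ♟│7
6│· · · · · · · ♞│6
5│· · · · · · · ·│5
4│· · · · · · · ·│4
3│· · · · · ♘ · ·│3
2│♙ ♙ ♙ ♙ ♙ ♙ ♙ ♙│2
1│♖ ♘ ♗ ♕ ♔ ♗ · ♖│1
  ─────────────────
  a b c d e f g h

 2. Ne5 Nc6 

  a b c d e f g h
  ─────────────────
8│♜ · ♝ ♛ ♚ ♝ · ♜│8
7│♟ ♟ ♟ ♟ ♟ ♟ ♟ ♟│7
6│· · ♞ · · · · ♞│6
5│· · · · ♘ · · ·│5
4│· · · · · · · ·│4
3│· · · · · · · ·│3
2│♙ ♙ ♙ ♙ ♙ ♙ ♙ ♙│2
1│♖ ♘ ♗ ♕ ♔ ♗ · ♖│1
  ─────────────────
  a b c d e f g h

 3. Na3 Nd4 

  a b c d e f g h
  ─────────────────
8│♜ · ♝ ♛ ♚ ♝ · ♜│8
7│♟ ♟ ♟ ♟ ♟ ♟ ♟ ♟│7
6│· · · · · · · ♞│6
5│· · · · ♘ · · ·│5
4│· · · ♞ · · · ·│4
3│♘ · · · · · · ·│3
2│♙ ♙ ♙ ♙ ♙ ♙ ♙ ♙│2
1│♖ · ♗ ♕ ♔ ♗ · ♖│1
  ─────────────────
  a b c d e f g h

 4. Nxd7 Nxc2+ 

  a b c d e f g h
  ─────────────────
8│♜ · ♝ ♛ ♚ ♝ · ♜│8
7│♟ ♟ ♟ ♘ ♟ ♟ ♟ ♟│7
6│· · · · · · · ♞│6
5│· · · · · · · ·│5
4│· · · · · · · ·│4
3│♘ · · · · · · ·│3
2│♙ ♙ ♞ ♙ ♙ ♙ ♙ ♙│2
1│♖ · ♗ ♕ ♔ ♗ · ♖│1
  ─────────────────
  a b c d e f g h



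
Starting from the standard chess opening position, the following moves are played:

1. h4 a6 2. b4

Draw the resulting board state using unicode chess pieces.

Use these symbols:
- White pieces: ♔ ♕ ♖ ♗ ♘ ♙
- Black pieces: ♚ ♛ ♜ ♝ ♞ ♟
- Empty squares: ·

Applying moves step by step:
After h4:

♜ ♞ ♝ ♛ ♚ ♝ ♞ ♜
♟ ♟ ♟ ♟ ♟ ♟ ♟ ♟
· · · · · · · ·
· · · · · · · ·
· · · · · · · ♙
· · · · · · · ·
♙ ♙ ♙ ♙ ♙ ♙ ♙ ·
♖ ♘ ♗ ♕ ♔ ♗ ♘ ♖


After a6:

♜ ♞ ♝ ♛ ♚ ♝ ♞ ♜
· ♟ ♟ ♟ ♟ ♟ ♟ ♟
♟ · · · · · · ·
· · · · · · · ·
· · · · · · · ♙
· · · · · · · ·
♙ ♙ ♙ ♙ ♙ ♙ ♙ ·
♖ ♘ ♗ ♕ ♔ ♗ ♘ ♖


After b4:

♜ ♞ ♝ ♛ ♚ ♝ ♞ ♜
· ♟ ♟ ♟ ♟ ♟ ♟ ♟
♟ · · · · · · ·
· · · · · · · ·
· ♙ · · · · · ♙
· · · · · · · ·
♙ · ♙ ♙ ♙ ♙ ♙ ·
♖ ♘ ♗ ♕ ♔ ♗ ♘ ♖



  a b c d e f g h
  ─────────────────
8│♜ ♞ ♝ ♛ ♚ ♝ ♞ ♜│8
7│· ♟ ♟ ♟ ♟ ♟ ♟ ♟│7
6│♟ · · · · · · ·│6
5│· · · · · · · ·│5
4│· ♙ · · · · · ♙│4
3│· · · · · · · ·│3
2│♙ · ♙ ♙ ♙ ♙ ♙ ·│2
1│♖ ♘ ♗ ♕ ♔ ♗ ♘ ♖│1
  ─────────────────
  a b c d e f g h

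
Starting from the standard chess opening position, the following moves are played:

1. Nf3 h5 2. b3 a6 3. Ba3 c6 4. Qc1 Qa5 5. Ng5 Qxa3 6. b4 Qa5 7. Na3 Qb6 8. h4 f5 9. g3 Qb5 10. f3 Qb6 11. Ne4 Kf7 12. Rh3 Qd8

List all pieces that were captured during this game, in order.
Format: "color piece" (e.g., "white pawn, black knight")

Tracking captures:
  Qxa3: captured white bishop

white bishop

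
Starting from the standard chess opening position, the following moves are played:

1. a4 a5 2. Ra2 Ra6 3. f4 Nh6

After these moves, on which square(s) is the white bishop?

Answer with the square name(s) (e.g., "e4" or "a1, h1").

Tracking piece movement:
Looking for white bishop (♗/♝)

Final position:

  a b c d e f g h
  ─────────────────
8│· ♞ ♝ ♛ ♚ ♝ · ♜│8
7│· ♟ ♟ ♟ ♟ ♟ ♟ ♟│7
6│♜ · · · · · · ♞│6
5│♟ · · · · · · ·│5
4│♙ · · · · ♙ · ·│4
3│· · · · · · · ·│3
2│♖ ♙ ♙ ♙ ♙ · ♙ ♙│2
1│· ♘ ♗ ♕ ♔ ♗ ♘ ♖│1
  ─────────────────
  a b c d e f g h


c1, f1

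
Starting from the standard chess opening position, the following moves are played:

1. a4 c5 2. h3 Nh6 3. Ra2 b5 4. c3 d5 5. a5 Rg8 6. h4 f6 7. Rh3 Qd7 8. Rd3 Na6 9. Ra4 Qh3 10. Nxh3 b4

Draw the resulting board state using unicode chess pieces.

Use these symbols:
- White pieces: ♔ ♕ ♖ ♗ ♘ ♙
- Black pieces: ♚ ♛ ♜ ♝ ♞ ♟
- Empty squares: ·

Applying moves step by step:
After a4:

♜ ♞ ♝ ♛ ♚ ♝ ♞ ♜
♟ ♟ ♟ ♟ ♟ ♟ ♟ ♟
· · · · · · · ·
· · · · · · · ·
♙ · · · · · · ·
· · · · · · · ·
· ♙ ♙ ♙ ♙ ♙ ♙ ♙
♖ ♘ ♗ ♕ ♔ ♗ ♘ ♖


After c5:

♜ ♞ ♝ ♛ ♚ ♝ ♞ ♜
♟ ♟ · ♟ ♟ ♟ ♟ ♟
· · · · · · · ·
· · ♟ · · · · ·
♙ · · · · · · ·
· · · · · · · ·
· ♙ ♙ ♙ ♙ ♙ ♙ ♙
♖ ♘ ♗ ♕ ♔ ♗ ♘ ♖


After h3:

♜ ♞ ♝ ♛ ♚ ♝ ♞ ♜
♟ ♟ · ♟ ♟ ♟ ♟ ♟
· · · · · · · ·
· · ♟ · · · · ·
♙ · · · · · · ·
· · · · · · · ♙
· ♙ ♙ ♙ ♙ ♙ ♙ ·
♖ ♘ ♗ ♕ ♔ ♗ ♘ ♖


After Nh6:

♜ ♞ ♝ ♛ ♚ ♝ · ♜
♟ ♟ · ♟ ♟ ♟ ♟ ♟
· · · · · · · ♞
· · ♟ · · · · ·
♙ · · · · · · ·
· · · · · · · ♙
· ♙ ♙ ♙ ♙ ♙ ♙ ·
♖ ♘ ♗ ♕ ♔ ♗ ♘ ♖


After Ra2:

♜ ♞ ♝ ♛ ♚ ♝ · ♜
♟ ♟ · ♟ ♟ ♟ ♟ ♟
· · · · · · · ♞
· · ♟ · · · · ·
♙ · · · · · · ·
· · · · · · · ♙
♖ ♙ ♙ ♙ ♙ ♙ ♙ ·
· ♘ ♗ ♕ ♔ ♗ ♘ ♖


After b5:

♜ ♞ ♝ ♛ ♚ ♝ · ♜
♟ · · ♟ ♟ ♟ ♟ ♟
· · · · · · · ♞
· ♟ ♟ · · · · ·
♙ · · · · · · ·
· · · · · · · ♙
♖ ♙ ♙ ♙ ♙ ♙ ♙ ·
· ♘ ♗ ♕ ♔ ♗ ♘ ♖


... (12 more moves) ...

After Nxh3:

♜ · ♝ · ♚ ♝ ♜ ·
♟ · · · ♟ · ♟ ♟
♞ · · · · ♟ · ♞
♙ ♟ ♟ ♟ · · · ·
♖ · · · · · · ♙
· · ♙ ♖ · · · ♘
· ♙ · ♙ ♙ ♙ ♙ ·
· ♘ ♗ ♕ ♔ ♗ · ·


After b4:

♜ · ♝ · ♚ ♝ ♜ ·
♟ · · · ♟ · ♟ ♟
♞ · · · · ♟ · ♞
♙ · ♟ ♟ · · · ·
♖ ♟ · · · · · ♙
· · ♙ ♖ · · · ♘
· ♙ · ♙ ♙ ♙ ♙ ·
· ♘ ♗ ♕ ♔ ♗ · ·



  a b c d e f g h
  ─────────────────
8│♜ · ♝ · ♚ ♝ ♜ ·│8
7│♟ · · · ♟ · ♟ ♟│7
6│♞ · · · · ♟ · ♞│6
5│♙ · ♟ ♟ · · · ·│5
4│♖ ♟ · · · · · ♙│4
3│· · ♙ ♖ · · · ♘│3
2│· ♙ · ♙ ♙ ♙ ♙ ·│2
1│· ♘ ♗ ♕ ♔ ♗ · ·│1
  ─────────────────
  a b c d e f g h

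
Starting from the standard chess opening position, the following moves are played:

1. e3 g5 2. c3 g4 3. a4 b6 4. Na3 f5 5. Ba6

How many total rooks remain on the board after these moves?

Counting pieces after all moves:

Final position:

  a b c d e f g h
  ─────────────────
8│♜ ♞ ♝ ♛ ♚ ♝ ♞ ♜│8
7│♟ · ♟ ♟ ♟ · · ♟│7
6│♗ ♟ · · · · · ·│6
5│· · · · · ♟ · ·│5
4│♙ · · · · · ♟ ·│4
3│♘ · ♙ · ♙ · · ·│3
2│· ♙ · ♙ · ♙ ♙ ♙│2
1│♖ · ♗ ♕ ♔ · ♘ ♖│1
  ─────────────────
  a b c d e f g h


4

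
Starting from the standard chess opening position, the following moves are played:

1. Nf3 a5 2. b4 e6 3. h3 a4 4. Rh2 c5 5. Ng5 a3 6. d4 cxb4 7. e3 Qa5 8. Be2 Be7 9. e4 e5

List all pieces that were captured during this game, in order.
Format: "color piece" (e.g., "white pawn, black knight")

Tracking captures:
  cxb4: captured white pawn

white pawn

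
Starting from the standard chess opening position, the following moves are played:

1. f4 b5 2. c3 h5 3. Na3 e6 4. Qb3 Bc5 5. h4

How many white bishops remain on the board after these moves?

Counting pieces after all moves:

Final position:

  a b c d e f g h
  ─────────────────
8│♜ ♞ ♝ ♛ ♚ · ♞ ♜│8
7│♟ · ♟ ♟ · ♟ ♟ ·│7
6│· · · · ♟ · · ·│6
5│· ♟ ♝ · · · · ♟│5
4│· · · · · ♙ · ♙│4
3│♘ ♕ ♙ · · · · ·│3
2│♙ ♙ · ♙ ♙ · ♙ ·│2
1│♖ · ♗ · ♔ ♗ ♘ ♖│1
  ─────────────────
  a b c d e f g h


2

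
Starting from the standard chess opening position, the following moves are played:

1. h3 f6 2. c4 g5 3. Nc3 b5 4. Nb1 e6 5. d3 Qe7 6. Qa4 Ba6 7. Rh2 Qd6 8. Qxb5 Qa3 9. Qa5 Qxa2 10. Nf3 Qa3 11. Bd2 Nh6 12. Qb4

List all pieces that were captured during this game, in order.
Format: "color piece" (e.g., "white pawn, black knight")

Tracking captures:
  Qxb5: captured black pawn
  Qxa2: captured white pawn

black pawn, white pawn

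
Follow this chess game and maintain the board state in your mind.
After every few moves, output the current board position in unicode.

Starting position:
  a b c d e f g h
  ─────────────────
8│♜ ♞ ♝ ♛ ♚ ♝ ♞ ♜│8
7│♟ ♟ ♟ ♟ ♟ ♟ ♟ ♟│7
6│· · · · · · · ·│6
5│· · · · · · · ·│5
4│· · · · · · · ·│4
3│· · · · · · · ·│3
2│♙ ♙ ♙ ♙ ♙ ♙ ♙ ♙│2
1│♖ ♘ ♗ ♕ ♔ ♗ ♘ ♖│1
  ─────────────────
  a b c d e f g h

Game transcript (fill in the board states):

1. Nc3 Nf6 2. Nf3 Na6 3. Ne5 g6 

  a b c d e f g h
  ─────────────────
8│♜ · ♝ ♛ ♚ ♝ · ♜│8
7│♟ ♟ ♟ ♟ ♟ ♟ · ♟│7
6│♞ · · · · ♞ ♟ ·│6
5│· · · · ♘ · · ·│5
4│· · · · · · · ·│4
3│· · ♘ · · · · ·│3
2│♙ ♙ ♙ ♙ ♙ ♙ ♙ ♙│2
1│♖ · ♗ ♕ ♔ ♗ · ♖│1
  ─────────────────
  a b c d e f g h

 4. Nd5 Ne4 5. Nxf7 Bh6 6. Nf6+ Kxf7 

  a b c d e f g h
  ─────────────────
8│♜ · ♝ ♛ · · · ♜│8
7│♟ ♟ ♟ ♟ ♟ ♚ · ♟│7
6│♞ · · · · ♘ ♟ ♝│6
5│· · · · · · · ·│5
4│· · · · ♞ · · ·│4
3│· · · · · · · ·│3
2│♙ ♙ ♙ ♙ ♙ ♙ ♙ ♙│2
1│♖ · ♗ ♕ ♔ ♗ · ♖│1
  ─────────────────
  a b c d e f g h

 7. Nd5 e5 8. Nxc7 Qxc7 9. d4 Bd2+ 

  a b c d e f g h
  ─────────────────
8│♜ · ♝ · · · · ♜│8
7│♟ ♟ ♛ ♟ · ♚ · ♟│7
6│♞ · · · · · ♟ ·│6
5│· · · · ♟ · · ·│5
4│· · · ♙ ♞ · · ·│4
3│· · · · · · · ·│3
2│♙ ♙ ♙ ♝ ♙ ♙ ♙ ♙│2
1│♖ · ♗ ♕ ♔ ♗ · ♖│1
  ─────────────────
  a b c d e f g h

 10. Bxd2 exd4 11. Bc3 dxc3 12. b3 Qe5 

  a b c d e f g h
  ─────────────────
8│♜ · ♝ · · · · ♜│8
7│♟ ♟ · ♟ · ♚ · ♟│7
6│♞ · · · · · ♟ ·│6
5│· · · · ♛ · · ·│5
4│· · · · ♞ · · ·│4
3│· ♙ ♟ · · · · ·│3
2│♙ · ♙ · ♙ ♙ ♙ ♙│2
1│♖ · · ♕ ♔ ♗ · ♖│1
  ─────────────────
  a b c d e f g h

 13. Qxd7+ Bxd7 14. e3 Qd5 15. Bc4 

  a b c d e f g h
  ─────────────────
8│♜ · · · · · · ♜│8
7│♟ ♟ · ♝ · ♚ · ♟│7
6│♞ · · · · · ♟ ·│6
5│· · · ♛ · · · ·│5
4│· · ♗ · ♞ · · ·│4
3│· ♙ ♟ · ♙ · · ·│3
2│♙ · ♙ · · ♙ ♙ ♙│2
1│♖ · · · ♔ · · ♖│1
  ─────────────────
  a b c d e f g h


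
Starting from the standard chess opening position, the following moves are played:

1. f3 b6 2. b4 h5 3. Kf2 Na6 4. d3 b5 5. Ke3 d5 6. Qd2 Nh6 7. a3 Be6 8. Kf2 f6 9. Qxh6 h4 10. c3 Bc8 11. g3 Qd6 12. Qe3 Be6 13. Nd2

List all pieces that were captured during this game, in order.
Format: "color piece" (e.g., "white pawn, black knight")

Tracking captures:
  Qxh6: captured black knight

black knight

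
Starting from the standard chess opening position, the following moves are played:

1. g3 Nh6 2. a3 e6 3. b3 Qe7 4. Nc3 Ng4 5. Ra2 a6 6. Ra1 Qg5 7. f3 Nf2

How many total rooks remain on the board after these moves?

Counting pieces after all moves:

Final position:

  a b c d e f g h
  ─────────────────
8│♜ ♞ ♝ · ♚ ♝ · ♜│8
7│· ♟ ♟ ♟ · ♟ ♟ ♟│7
6│♟ · · · ♟ · · ·│6
5│· · · · · · ♛ ·│5
4│· · · · · · · ·│4
3│♙ ♙ ♘ · · ♙ ♙ ·│3
2│· · ♙ ♙ ♙ ♞ · ♙│2
1│♖ · ♗ ♕ ♔ ♗ ♘ ♖│1
  ─────────────────
  a b c d e f g h


4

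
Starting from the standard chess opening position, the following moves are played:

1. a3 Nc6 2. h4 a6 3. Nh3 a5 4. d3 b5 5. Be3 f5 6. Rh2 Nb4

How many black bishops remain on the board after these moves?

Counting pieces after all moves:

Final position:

  a b c d e f g h
  ─────────────────
8│♜ · ♝ ♛ ♚ ♝ ♞ ♜│8
7│· · ♟ ♟ ♟ · ♟ ♟│7
6│· · · · · · · ·│6
5│♟ ♟ · · · ♟ · ·│5
4│· ♞ · · · · · ♙│4
3│♙ · · ♙ ♗ · · ♘│3
2│· ♙ ♙ · ♙ ♙ ♙ ♖│2
1│♖ ♘ · ♕ ♔ ♗ · ·│1
  ─────────────────
  a b c d e f g h


2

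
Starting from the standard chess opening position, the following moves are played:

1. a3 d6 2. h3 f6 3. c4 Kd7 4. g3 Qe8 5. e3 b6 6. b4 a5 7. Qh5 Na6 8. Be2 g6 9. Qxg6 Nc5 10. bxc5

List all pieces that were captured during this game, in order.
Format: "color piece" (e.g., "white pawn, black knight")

Tracking captures:
  Qxg6: captured black pawn
  bxc5: captured black knight

black pawn, black knight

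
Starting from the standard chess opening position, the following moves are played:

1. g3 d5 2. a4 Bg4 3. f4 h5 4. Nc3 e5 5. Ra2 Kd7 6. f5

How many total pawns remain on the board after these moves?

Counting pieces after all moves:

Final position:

  a b c d e f g h
  ─────────────────
8│♜ ♞ · ♛ · ♝ ♞ ♜│8
7│♟ ♟ ♟ ♚ · ♟ ♟ ·│7
6│· · · · · · · ·│6
5│· · · ♟ ♟ ♙ · ♟│5
4│♙ · · · · · ♝ ·│4
3│· · ♘ · · · ♙ ·│3
2│♖ ♙ ♙ ♙ ♙ · · ♙│2
1│· · ♗ ♕ ♔ ♗ ♘ ♖│1
  ─────────────────
  a b c d e f g h


16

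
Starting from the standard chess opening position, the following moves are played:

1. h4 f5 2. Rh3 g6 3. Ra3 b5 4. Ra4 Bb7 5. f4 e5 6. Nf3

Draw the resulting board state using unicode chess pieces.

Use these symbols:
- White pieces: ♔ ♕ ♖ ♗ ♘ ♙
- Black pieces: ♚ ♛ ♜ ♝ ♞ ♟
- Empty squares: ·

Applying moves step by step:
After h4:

♜ ♞ ♝ ♛ ♚ ♝ ♞ ♜
♟ ♟ ♟ ♟ ♟ ♟ ♟ ♟
· · · · · · · ·
· · · · · · · ·
· · · · · · · ♙
· · · · · · · ·
♙ ♙ ♙ ♙ ♙ ♙ ♙ ·
♖ ♘ ♗ ♕ ♔ ♗ ♘ ♖


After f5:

♜ ♞ ♝ ♛ ♚ ♝ ♞ ♜
♟ ♟ ♟ ♟ ♟ · ♟ ♟
· · · · · · · ·
· · · · · ♟ · ·
· · · · · · · ♙
· · · · · · · ·
♙ ♙ ♙ ♙ ♙ ♙ ♙ ·
♖ ♘ ♗ ♕ ♔ ♗ ♘ ♖


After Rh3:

♜ ♞ ♝ ♛ ♚ ♝ ♞ ♜
♟ ♟ ♟ ♟ ♟ · ♟ ♟
· · · · · · · ·
· · · · · ♟ · ·
· · · · · · · ♙
· · · · · · · ♖
♙ ♙ ♙ ♙ ♙ ♙ ♙ ·
♖ ♘ ♗ ♕ ♔ ♗ ♘ ·


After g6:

♜ ♞ ♝ ♛ ♚ ♝ ♞ ♜
♟ ♟ ♟ ♟ ♟ · · ♟
· · · · · · ♟ ·
· · · · · ♟ · ·
· · · · · · · ♙
· · · · · · · ♖
♙ ♙ ♙ ♙ ♙ ♙ ♙ ·
♖ ♘ ♗ ♕ ♔ ♗ ♘ ·


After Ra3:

♜ ♞ ♝ ♛ ♚ ♝ ♞ ♜
♟ ♟ ♟ ♟ ♟ · · ♟
· · · · · · ♟ ·
· · · · · ♟ · ·
· · · · · · · ♙
♖ · · · · · · ·
♙ ♙ ♙ ♙ ♙ ♙ ♙ ·
♖ ♘ ♗ ♕ ♔ ♗ ♘ ·


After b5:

♜ ♞ ♝ ♛ ♚ ♝ ♞ ♜
♟ · ♟ ♟ ♟ · · ♟
· · · · · · ♟ ·
· ♟ · · · ♟ · ·
· · · · · · · ♙
♖ · · · · · · ·
♙ ♙ ♙ ♙ ♙ ♙ ♙ ·
♖ ♘ ♗ ♕ ♔ ♗ ♘ ·


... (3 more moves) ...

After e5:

♜ ♞ · ♛ ♚ ♝ ♞ ♜
♟ ♝ ♟ ♟ · · · ♟
· · · · · · ♟ ·
· ♟ · · ♟ ♟ · ·
♖ · · · · ♙ · ♙
· · · · · · · ·
♙ ♙ ♙ ♙ ♙ · ♙ ·
♖ ♘ ♗ ♕ ♔ ♗ ♘ ·


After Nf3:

♜ ♞ · ♛ ♚ ♝ ♞ ♜
♟ ♝ ♟ ♟ · · · ♟
· · · · · · ♟ ·
· ♟ · · ♟ ♟ · ·
♖ · · · · ♙ · ♙
· · · · · ♘ · ·
♙ ♙ ♙ ♙ ♙ · ♙ ·
♖ ♘ ♗ ♕ ♔ ♗ · ·



  a b c d e f g h
  ─────────────────
8│♜ ♞ · ♛ ♚ ♝ ♞ ♜│8
7│♟ ♝ ♟ ♟ · · · ♟│7
6│· · · · · · ♟ ·│6
5│· ♟ · · ♟ ♟ · ·│5
4│♖ · · · · ♙ · ♙│4
3│· · · · · ♘ · ·│3
2│♙ ♙ ♙ ♙ ♙ · ♙ ·│2
1│♖ ♘ ♗ ♕ ♔ ♗ · ·│1
  ─────────────────
  a b c d e f g h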